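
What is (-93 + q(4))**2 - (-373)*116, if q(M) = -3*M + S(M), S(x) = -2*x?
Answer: 56037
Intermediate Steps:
q(M) = -5*M (q(M) = -3*M - 2*M = -5*M)
(-93 + q(4))**2 - (-373)*116 = (-93 - 5*4)**2 - (-373)*116 = (-93 - 20)**2 - 1*(-43268) = (-113)**2 + 43268 = 12769 + 43268 = 56037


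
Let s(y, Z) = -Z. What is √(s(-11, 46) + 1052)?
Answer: √1006 ≈ 31.717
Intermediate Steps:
√(s(-11, 46) + 1052) = √(-1*46 + 1052) = √(-46 + 1052) = √1006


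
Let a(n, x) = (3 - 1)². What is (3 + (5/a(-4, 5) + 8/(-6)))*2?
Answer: 35/6 ≈ 5.8333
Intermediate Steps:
a(n, x) = 4 (a(n, x) = 2² = 4)
(3 + (5/a(-4, 5) + 8/(-6)))*2 = (3 + (5/4 + 8/(-6)))*2 = (3 + (5*(¼) + 8*(-⅙)))*2 = (3 + (5/4 - 4/3))*2 = (3 - 1/12)*2 = (35/12)*2 = 35/6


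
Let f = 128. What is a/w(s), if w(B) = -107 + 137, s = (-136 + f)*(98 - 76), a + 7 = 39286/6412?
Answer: -933/32060 ≈ -0.029102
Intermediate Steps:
a = -2799/3206 (a = -7 + 39286/6412 = -7 + 39286*(1/6412) = -7 + 19643/3206 = -2799/3206 ≈ -0.87305)
s = -176 (s = (-136 + 128)*(98 - 76) = -8*22 = -176)
w(B) = 30
a/w(s) = -2799/3206/30 = -2799/3206*1/30 = -933/32060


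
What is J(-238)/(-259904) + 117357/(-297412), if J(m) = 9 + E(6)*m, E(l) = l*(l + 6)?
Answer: -6351944601/19324642112 ≈ -0.32870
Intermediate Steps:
E(l) = l*(6 + l)
J(m) = 9 + 72*m (J(m) = 9 + (6*(6 + 6))*m = 9 + (6*12)*m = 9 + 72*m)
J(-238)/(-259904) + 117357/(-297412) = (9 + 72*(-238))/(-259904) + 117357/(-297412) = (9 - 17136)*(-1/259904) + 117357*(-1/297412) = -17127*(-1/259904) - 117357/297412 = 17127/259904 - 117357/297412 = -6351944601/19324642112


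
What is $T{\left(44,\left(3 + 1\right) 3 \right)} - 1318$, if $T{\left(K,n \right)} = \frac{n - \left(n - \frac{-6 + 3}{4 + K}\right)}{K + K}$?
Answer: $- \frac{1855745}{1408} \approx -1318.0$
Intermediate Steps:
$T{\left(K,n \right)} = - \frac{3}{2 K \left(4 + K\right)}$ ($T{\left(K,n \right)} = \frac{n - \left(n + \frac{3}{4 + K}\right)}{2 K} = \left(n - \left(n + \frac{3}{4 + K}\right)\right) \frac{1}{2 K} = - \frac{3}{4 + K} \frac{1}{2 K} = - \frac{3}{2 K \left(4 + K\right)}$)
$T{\left(44,\left(3 + 1\right) 3 \right)} - 1318 = - \frac{3}{2 \cdot 44 \left(4 + 44\right)} - 1318 = \left(- \frac{3}{2}\right) \frac{1}{44} \cdot \frac{1}{48} - 1318 = - \frac{1}{1408} - 1318 = - \frac{1855745}{1408}$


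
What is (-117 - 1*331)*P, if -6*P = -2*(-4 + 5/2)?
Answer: 224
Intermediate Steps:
P = -1/2 (P = -(-1)*(-4 + 5/2)/3 = -(-1)*(-3)/(3*2) = -1/6*3 = -1/2 ≈ -0.50000)
(-117 - 1*331)*P = (-117 - 1*331)*(-1/2) = (-117 - 331)*(-1/2) = -448*(-1/2) = 224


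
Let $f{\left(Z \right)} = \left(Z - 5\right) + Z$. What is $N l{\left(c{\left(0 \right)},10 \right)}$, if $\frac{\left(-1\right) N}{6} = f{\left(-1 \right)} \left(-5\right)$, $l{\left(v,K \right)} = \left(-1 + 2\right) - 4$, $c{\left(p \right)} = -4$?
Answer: $630$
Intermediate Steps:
$f{\left(Z \right)} = -5 + 2 Z$ ($f{\left(Z \right)} = \left(-5 + Z\right) + Z = -5 + 2 Z$)
$l{\left(v,K \right)} = -3$ ($l{\left(v,K \right)} = 1 - 4 = -3$)
$N = -210$ ($N = - 6 \left(-5 + 2 \left(-1\right)\right) \left(-5\right) = - 6 \left(-5 - 2\right) \left(-5\right) = - 6 \left(\left(-7\right) \left(-5\right)\right) = \left(-6\right) 35 = -210$)
$N l{\left(c{\left(0 \right)},10 \right)} = \left(-210\right) \left(-3\right) = 630$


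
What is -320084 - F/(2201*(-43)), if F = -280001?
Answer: -30293990013/94643 ≈ -3.2009e+5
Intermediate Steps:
-320084 - F/(2201*(-43)) = -320084 - (-280001)/(2201*(-43)) = -320084 - (-280001)/(-94643) = -320084 - (-280001)*(-1)/94643 = -320084 - 1*280001/94643 = -320084 - 280001/94643 = -30293990013/94643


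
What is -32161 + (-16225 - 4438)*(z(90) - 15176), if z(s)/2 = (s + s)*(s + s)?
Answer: -1025412873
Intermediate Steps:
z(s) = 8*s² (z(s) = 2*((s + s)*(s + s)) = 2*((2*s)*(2*s)) = 2*(4*s²) = 8*s²)
-32161 + (-16225 - 4438)*(z(90) - 15176) = -32161 + (-16225 - 4438)*(8*90² - 15176) = -32161 - 20663*(8*8100 - 15176) = -32161 - 20663*(64800 - 15176) = -32161 - 20663*49624 = -32161 - 1025380712 = -1025412873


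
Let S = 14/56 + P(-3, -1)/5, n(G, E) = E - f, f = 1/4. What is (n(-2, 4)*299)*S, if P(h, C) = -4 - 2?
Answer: -17043/16 ≈ -1065.2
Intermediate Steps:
f = ¼ ≈ 0.25000
n(G, E) = -¼ + E (n(G, E) = E - 1*¼ = E - ¼ = -¼ + E)
P(h, C) = -6
S = -19/20 (S = 14/56 - 6/5 = 14*(1/56) - 6*⅕ = ¼ - 6/5 = -19/20 ≈ -0.95000)
(n(-2, 4)*299)*S = ((-¼ + 4)*299)*(-19/20) = ((15/4)*299)*(-19/20) = (4485/4)*(-19/20) = -17043/16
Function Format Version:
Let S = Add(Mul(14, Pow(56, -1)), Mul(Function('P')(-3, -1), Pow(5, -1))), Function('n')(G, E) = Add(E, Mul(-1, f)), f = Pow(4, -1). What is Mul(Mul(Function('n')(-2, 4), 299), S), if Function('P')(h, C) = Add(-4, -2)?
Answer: Rational(-17043, 16) ≈ -1065.2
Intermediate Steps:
f = Rational(1, 4) ≈ 0.25000
Function('n')(G, E) = Add(Rational(-1, 4), E) (Function('n')(G, E) = Add(E, Mul(-1, Rational(1, 4))) = Add(E, Rational(-1, 4)) = Add(Rational(-1, 4), E))
Function('P')(h, C) = -6
S = Rational(-19, 20) (S = Add(Mul(14, Pow(56, -1)), Mul(-6, Pow(5, -1))) = Add(Mul(14, Rational(1, 56)), Mul(-6, Rational(1, 5))) = Add(Rational(1, 4), Rational(-6, 5)) = Rational(-19, 20) ≈ -0.95000)
Mul(Mul(Function('n')(-2, 4), 299), S) = Mul(Mul(Add(Rational(-1, 4), 4), 299), Rational(-19, 20)) = Mul(Mul(Rational(15, 4), 299), Rational(-19, 20)) = Mul(Rational(4485, 4), Rational(-19, 20)) = Rational(-17043, 16)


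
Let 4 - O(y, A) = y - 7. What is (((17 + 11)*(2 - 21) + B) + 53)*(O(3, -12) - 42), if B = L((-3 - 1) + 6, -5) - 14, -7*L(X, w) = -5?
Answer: 117164/7 ≈ 16738.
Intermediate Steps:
L(X, w) = 5/7 (L(X, w) = -⅐*(-5) = 5/7)
O(y, A) = 11 - y (O(y, A) = 4 - (y - 7) = 4 - (-7 + y) = 4 + (7 - y) = 11 - y)
B = -93/7 (B = 5/7 - 14 = -93/7 ≈ -13.286)
(((17 + 11)*(2 - 21) + B) + 53)*(O(3, -12) - 42) = (((17 + 11)*(2 - 21) - 93/7) + 53)*((11 - 1*3) - 42) = ((28*(-19) - 93/7) + 53)*((11 - 3) - 42) = ((-532 - 93/7) + 53)*(8 - 42) = (-3817/7 + 53)*(-34) = -3446/7*(-34) = 117164/7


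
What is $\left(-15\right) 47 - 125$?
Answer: $-830$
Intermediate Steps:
$\left(-15\right) 47 - 125 = -705 - 125 = -830$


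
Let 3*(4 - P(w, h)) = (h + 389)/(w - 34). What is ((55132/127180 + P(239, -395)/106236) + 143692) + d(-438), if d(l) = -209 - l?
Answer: 3321915813872371/23081453070 ≈ 1.4392e+5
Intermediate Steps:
P(w, h) = 4 - (389 + h)/(3*(-34 + w)) (P(w, h) = 4 - (h + 389)/(3*(w - 34)) = 4 - (389 + h)/(3*(-34 + w)))
((55132/127180 + P(239, -395)/106236) + 143692) + d(-438) = ((55132/127180 + ((-797 - 1*(-395) + 12*239)/(3*(-34 + 239)))/106236) + 143692) + (-209 - 1*(-438)) = ((55132*(1/127180) + ((1/3)*(-797 + 395 + 2868)/205)*(1/106236)) + 143692) + (-209 + 438) = ((13783/31795 + ((1/3)*(1/205)*2466)*(1/106236)) + 143692) + 229 = ((13783/31795 + (822/205)*(1/106236)) + 143692) + 229 = ((13783/31795 + 137/3629730) + 143692) + 229 = (10006584901/23081453070 + 143692) + 229 = 3316630161119341/23081453070 + 229 = 3321915813872371/23081453070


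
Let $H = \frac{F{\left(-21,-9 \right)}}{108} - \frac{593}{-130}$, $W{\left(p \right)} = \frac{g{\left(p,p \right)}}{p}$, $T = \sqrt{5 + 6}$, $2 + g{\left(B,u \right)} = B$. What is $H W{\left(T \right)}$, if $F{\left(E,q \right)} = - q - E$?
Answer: $\frac{2831}{585} - \frac{5662 \sqrt{11}}{6435} \approx 1.9211$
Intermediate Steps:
$g{\left(B,u \right)} = -2 + B$
$F{\left(E,q \right)} = - E - q$
$T = \sqrt{11} \approx 3.3166$
$W{\left(p \right)} = \frac{-2 + p}{p}$
$H = \frac{2831}{585}$ ($H = \frac{\left(-1\right) \left(-21\right) - -9}{108} - \frac{593}{-130} = \left(21 + 9\right) \frac{1}{108} - - \frac{593}{130} = 30 \cdot \frac{1}{108} + \frac{593}{130} = \frac{5}{18} + \frac{593}{130} = \frac{2831}{585} \approx 4.8393$)
$H W{\left(T \right)} = \frac{2831 \frac{-2 + \sqrt{11}}{\sqrt{11}}}{585} = \frac{2831 \frac{\sqrt{11}}{11} \left(-2 + \sqrt{11}\right)}{585} = \frac{2831 \frac{\sqrt{11} \left(-2 + \sqrt{11}\right)}{11}}{585} = \frac{2831 \sqrt{11} \left(-2 + \sqrt{11}\right)}{6435}$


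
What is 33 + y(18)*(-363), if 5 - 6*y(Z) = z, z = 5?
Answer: 33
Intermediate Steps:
y(Z) = 0 (y(Z) = 5/6 - 1/6*5 = 5/6 - 5/6 = 0)
33 + y(18)*(-363) = 33 + 0*(-363) = 33 + 0 = 33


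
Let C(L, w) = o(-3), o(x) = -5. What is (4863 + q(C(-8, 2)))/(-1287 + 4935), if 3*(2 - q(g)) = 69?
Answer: 807/608 ≈ 1.3273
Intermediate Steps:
C(L, w) = -5
q(g) = -21 (q(g) = 2 - ⅓*69 = 2 - 23 = -21)
(4863 + q(C(-8, 2)))/(-1287 + 4935) = (4863 - 21)/(-1287 + 4935) = 4842/3648 = 4842*(1/3648) = 807/608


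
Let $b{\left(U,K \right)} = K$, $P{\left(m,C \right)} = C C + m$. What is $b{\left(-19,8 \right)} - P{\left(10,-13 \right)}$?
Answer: $-171$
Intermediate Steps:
$P{\left(m,C \right)} = m + C^{2}$ ($P{\left(m,C \right)} = C^{2} + m = m + C^{2}$)
$b{\left(-19,8 \right)} - P{\left(10,-13 \right)} = 8 - \left(10 + \left(-13\right)^{2}\right) = 8 - \left(10 + 169\right) = 8 - 179 = -171$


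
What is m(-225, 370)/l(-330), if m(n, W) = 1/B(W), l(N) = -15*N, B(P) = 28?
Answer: 1/138600 ≈ 7.2150e-6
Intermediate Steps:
m(n, W) = 1/28
m(-225, 370)/l(-330) = 1/(28*((-15*(-330)))) = (1/28)/4950 = (1/28)*(1/4950) = 1/138600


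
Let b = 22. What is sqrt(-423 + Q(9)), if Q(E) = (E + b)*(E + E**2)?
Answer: 3*sqrt(263) ≈ 48.652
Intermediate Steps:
Q(E) = (22 + E)*(E + E**2) (Q(E) = (E + 22)*(E + E**2) = (22 + E)*(E + E**2))
sqrt(-423 + Q(9)) = sqrt(-423 + 9*(22 + 9**2 + 23*9)) = sqrt(-423 + 9*(22 + 81 + 207)) = sqrt(-423 + 9*310) = sqrt(-423 + 2790) = sqrt(2367) = 3*sqrt(263)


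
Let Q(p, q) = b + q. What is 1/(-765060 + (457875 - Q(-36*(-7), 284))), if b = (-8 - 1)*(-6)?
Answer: -1/307523 ≈ -3.2518e-6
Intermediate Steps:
b = 54 (b = -9*(-6) = 54)
Q(p, q) = 54 + q
1/(-765060 + (457875 - Q(-36*(-7), 284))) = 1/(-765060 + (457875 - (54 + 284))) = 1/(-765060 + (457875 - 1*338)) = 1/(-765060 + (457875 - 338)) = 1/(-765060 + 457537) = 1/(-307523) = -1/307523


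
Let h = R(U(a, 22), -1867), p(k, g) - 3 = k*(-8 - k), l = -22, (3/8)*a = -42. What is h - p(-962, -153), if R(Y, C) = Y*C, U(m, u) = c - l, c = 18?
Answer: 843065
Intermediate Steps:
a = -112 (a = (8/3)*(-42) = -112)
p(k, g) = 3 + k*(-8 - k)
U(m, u) = 40 (U(m, u) = 18 - 1*(-22) = 18 + 22 = 40)
R(Y, C) = C*Y
h = -74680 (h = -1867*40 = -74680)
h - p(-962, -153) = -74680 - (3 - 1*(-962)² - 8*(-962)) = -74680 - (3 - 1*925444 + 7696) = -74680 - (3 - 925444 + 7696) = -74680 - 1*(-917745) = -74680 + 917745 = 843065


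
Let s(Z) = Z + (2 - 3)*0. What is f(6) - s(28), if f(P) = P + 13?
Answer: -9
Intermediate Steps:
s(Z) = Z (s(Z) = Z - 1*0 = Z + 0 = Z)
f(P) = 13 + P
f(6) - s(28) = (13 + 6) - 1*28 = 19 - 28 = -9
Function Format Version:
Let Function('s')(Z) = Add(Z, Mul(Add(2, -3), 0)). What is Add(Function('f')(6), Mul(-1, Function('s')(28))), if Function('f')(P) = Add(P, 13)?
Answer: -9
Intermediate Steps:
Function('s')(Z) = Z (Function('s')(Z) = Add(Z, Mul(-1, 0)) = Add(Z, 0) = Z)
Function('f')(P) = Add(13, P)
Add(Function('f')(6), Mul(-1, Function('s')(28))) = Add(Add(13, 6), Mul(-1, 28)) = Add(19, -28) = -9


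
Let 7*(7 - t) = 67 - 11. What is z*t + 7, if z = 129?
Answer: -122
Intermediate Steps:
t = -1 (t = 7 - (67 - 11)/7 = 7 - ⅐*56 = 7 - 8 = -1)
z*t + 7 = 129*(-1) + 7 = -129 + 7 = -122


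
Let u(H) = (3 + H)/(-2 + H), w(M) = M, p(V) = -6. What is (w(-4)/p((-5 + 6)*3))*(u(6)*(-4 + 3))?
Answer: -3/2 ≈ -1.5000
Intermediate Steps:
u(H) = (3 + H)/(-2 + H)
(w(-4)/p((-5 + 6)*3))*(u(6)*(-4 + 3)) = (-4/(-6))*(((3 + 6)/(-2 + 6))*(-4 + 3)) = (-4*(-1/6))*((9/4)*(-1)) = 2*(((1/4)*9)*(-1))/3 = 2*((9/4)*(-1))/3 = (2/3)*(-9/4) = -3/2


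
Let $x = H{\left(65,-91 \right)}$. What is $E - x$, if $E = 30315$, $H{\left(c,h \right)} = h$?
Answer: $30406$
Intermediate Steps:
$x = -91$
$E - x = 30315 - -91 = 30315 + 91 = 30406$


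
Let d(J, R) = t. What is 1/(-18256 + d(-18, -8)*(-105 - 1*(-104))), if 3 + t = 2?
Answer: -1/18255 ≈ -5.4780e-5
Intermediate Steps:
t = -1 (t = -3 + 2 = -1)
d(J, R) = -1
1/(-18256 + d(-18, -8)*(-105 - 1*(-104))) = 1/(-18256 - (-105 - 1*(-104))) = 1/(-18256 - (-105 + 104)) = 1/(-18256 - 1*(-1)) = 1/(-18256 + 1) = 1/(-18255) = -1/18255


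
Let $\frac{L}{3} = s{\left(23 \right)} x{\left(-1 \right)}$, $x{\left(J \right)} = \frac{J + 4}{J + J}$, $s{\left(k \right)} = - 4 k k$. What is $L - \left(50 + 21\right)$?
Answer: $9451$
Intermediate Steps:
$s{\left(k \right)} = - 4 k^{2}$
$x{\left(J \right)} = \frac{4 + J}{2 J}$
$L = 9522$ ($L = 3 - 4 \cdot 23^{2} \frac{4 - 1}{2 \left(-1\right)} = 3 \left(-4\right) 529 \cdot \frac{1}{2} \left(-1\right) 3 = 3 \left(\left(-2116\right) \left(- \frac{3}{2}\right)\right) = 3 \cdot 3174 = 9522$)
$L - \left(50 + 21\right) = 9522 - \left(50 + 21\right) = 9522 - 71 = 9451$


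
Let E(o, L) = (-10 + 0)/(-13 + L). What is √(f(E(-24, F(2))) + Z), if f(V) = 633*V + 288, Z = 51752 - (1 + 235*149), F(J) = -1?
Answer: √856331/7 ≈ 132.20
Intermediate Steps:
E(o, L) = -10/(-13 + L)
Z = 16736 (Z = 51752 - (1 + 35015) = 51752 - 1*35016 = 51752 - 35016 = 16736)
f(V) = 288 + 633*V
√(f(E(-24, F(2))) + Z) = √((288 + 633*(-10/(-13 - 1))) + 16736) = √((288 + 633*(-10/(-14))) + 16736) = √((288 + 633*(-10*(-1/14))) + 16736) = √((288 + 633*(5/7)) + 16736) = √((288 + 3165/7) + 16736) = √(5181/7 + 16736) = √(122333/7) = √856331/7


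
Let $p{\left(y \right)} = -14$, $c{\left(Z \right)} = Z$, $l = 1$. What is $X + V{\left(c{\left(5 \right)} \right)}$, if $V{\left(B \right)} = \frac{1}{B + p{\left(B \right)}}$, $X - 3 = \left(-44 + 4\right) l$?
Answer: $- \frac{334}{9} \approx -37.111$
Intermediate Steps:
$X = -37$ ($X = 3 + \left(-44 + 4\right) 1 = 3 - 40 = -37$)
$V{\left(B \right)} = \frac{1}{-14 + B}$ ($V{\left(B \right)} = \frac{1}{B - 14} = \frac{1}{-14 + B}$)
$X + V{\left(c{\left(5 \right)} \right)} = -37 + \frac{1}{-14 + 5} = -37 + \frac{1}{-9} = -37 - \frac{1}{9} = - \frac{334}{9}$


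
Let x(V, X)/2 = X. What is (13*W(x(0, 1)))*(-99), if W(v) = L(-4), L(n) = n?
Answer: 5148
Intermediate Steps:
x(V, X) = 2*X
W(v) = -4
(13*W(x(0, 1)))*(-99) = (13*(-4))*(-99) = -52*(-99) = 5148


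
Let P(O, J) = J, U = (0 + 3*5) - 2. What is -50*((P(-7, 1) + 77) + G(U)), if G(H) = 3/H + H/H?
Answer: -51500/13 ≈ -3961.5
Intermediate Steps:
U = 13 (U = (0 + 15) - 2 = 15 - 2 = 13)
G(H) = 1 + 3/H (G(H) = 3/H + 1 = 1 + 3/H)
-50*((P(-7, 1) + 77) + G(U)) = -50*((1 + 77) + (3 + 13)/13) = -50*(78 + (1/13)*16) = -50*(78 + 16/13) = -50*1030/13 = -51500/13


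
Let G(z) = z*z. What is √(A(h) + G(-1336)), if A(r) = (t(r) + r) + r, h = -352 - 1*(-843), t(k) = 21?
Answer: √1785899 ≈ 1336.4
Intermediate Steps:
G(z) = z²
h = 491 (h = -352 + 843 = 491)
A(r) = 21 + 2*r (A(r) = (21 + r) + r = 21 + 2*r)
√(A(h) + G(-1336)) = √((21 + 2*491) + (-1336)²) = √((21 + 982) + 1784896) = √(1003 + 1784896) = √1785899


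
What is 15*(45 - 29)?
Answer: 240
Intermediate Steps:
15*(45 - 29) = 15*16 = 240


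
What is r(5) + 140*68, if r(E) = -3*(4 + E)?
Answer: 9493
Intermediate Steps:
r(E) = -12 - 3*E
r(5) + 140*68 = (-12 - 3*5) + 140*68 = (-12 - 15) + 9520 = -27 + 9520 = 9493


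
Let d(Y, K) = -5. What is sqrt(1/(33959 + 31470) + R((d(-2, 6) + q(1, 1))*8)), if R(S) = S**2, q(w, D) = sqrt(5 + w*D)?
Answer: sqrt(8493412882773 - 2739810586240*sqrt(6))/65429 ≈ 20.404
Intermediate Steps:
q(w, D) = sqrt(5 + D*w)
sqrt(1/(33959 + 31470) + R((d(-2, 6) + q(1, 1))*8)) = sqrt(1/(33959 + 31470) + ((-5 + sqrt(5 + 1*1))*8)**2) = sqrt(1/65429 + ((-5 + sqrt(5 + 1))*8)**2) = sqrt(1/65429 + ((-5 + sqrt(6))*8)**2) = sqrt(1/65429 + (-40 + 8*sqrt(6))**2)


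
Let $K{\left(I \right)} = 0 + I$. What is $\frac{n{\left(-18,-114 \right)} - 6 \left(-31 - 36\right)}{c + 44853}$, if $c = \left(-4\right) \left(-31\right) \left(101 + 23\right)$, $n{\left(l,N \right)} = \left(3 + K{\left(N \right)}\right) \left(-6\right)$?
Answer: $\frac{1068}{60229} \approx 0.017732$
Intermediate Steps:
$K{\left(I \right)} = I$
$n{\left(l,N \right)} = -18 - 6 N$ ($n{\left(l,N \right)} = \left(3 + N\right) \left(-6\right) = -18 - 6 N$)
$c = 15376$ ($c = 124 \cdot 124 = 15376$)
$\frac{n{\left(-18,-114 \right)} - 6 \left(-31 - 36\right)}{c + 44853} = \frac{\left(-18 - -684\right) - 6 \left(-31 - 36\right)}{15376 + 44853} = \frac{\left(-18 + 684\right) - -402}{60229} = \left(666 + 402\right) \frac{1}{60229} = 1068 \cdot \frac{1}{60229} = \frac{1068}{60229}$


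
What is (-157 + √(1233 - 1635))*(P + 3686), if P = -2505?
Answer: -185417 + 1181*I*√402 ≈ -1.8542e+5 + 23679.0*I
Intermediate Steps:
(-157 + √(1233 - 1635))*(P + 3686) = (-157 + √(1233 - 1635))*(-2505 + 3686) = (-157 + √(-402))*1181 = (-157 + I*√402)*1181 = -185417 + 1181*I*√402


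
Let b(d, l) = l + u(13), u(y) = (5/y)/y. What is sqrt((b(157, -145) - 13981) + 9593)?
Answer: 2*I*sqrt(191518)/13 ≈ 67.327*I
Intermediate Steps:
u(y) = 5/y**2
b(d, l) = 5/169 + l (b(d, l) = l + 5/13**2 = l + 5*(1/169) = l + 5/169 = 5/169 + l)
sqrt((b(157, -145) - 13981) + 9593) = sqrt(((5/169 - 145) - 13981) + 9593) = sqrt((-24500/169 - 13981) + 9593) = sqrt(-2387289/169 + 9593) = sqrt(-766072/169) = 2*I*sqrt(191518)/13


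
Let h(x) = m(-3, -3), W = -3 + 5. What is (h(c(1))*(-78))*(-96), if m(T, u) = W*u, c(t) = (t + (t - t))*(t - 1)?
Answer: -44928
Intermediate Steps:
W = 2
c(t) = t*(-1 + t) (c(t) = (t + 0)*(-1 + t) = t*(-1 + t))
m(T, u) = 2*u
h(x) = -6 (h(x) = 2*(-3) = -6)
(h(c(1))*(-78))*(-96) = -6*(-78)*(-96) = 468*(-96) = -44928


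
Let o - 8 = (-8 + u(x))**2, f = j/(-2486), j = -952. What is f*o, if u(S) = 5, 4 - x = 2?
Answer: 8092/1243 ≈ 6.5101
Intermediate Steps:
x = 2 (x = 4 - 1*2 = 4 - 2 = 2)
f = 476/1243 (f = -952/(-2486) = -952*(-1/2486) = 476/1243 ≈ 0.38294)
o = 17 (o = 8 + (-8 + 5)**2 = 8 + (-3)**2 = 8 + 9 = 17)
f*o = (476/1243)*17 = 8092/1243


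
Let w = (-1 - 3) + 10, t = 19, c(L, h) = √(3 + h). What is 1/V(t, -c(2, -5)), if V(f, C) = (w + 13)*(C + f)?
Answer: 1/363 + I*√2/6897 ≈ 0.0027548 + 0.00020505*I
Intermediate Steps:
w = 6 (w = -4 + 10 = 6)
V(f, C) = 19*C + 19*f (V(f, C) = (6 + 13)*(C + f) = 19*(C + f) = 19*C + 19*f)
1/V(t, -c(2, -5)) = 1/(19*(-√(3 - 5)) + 19*19) = 1/(19*(-√(-2)) + 361) = 1/(19*(-I*√2) + 361) = 1/(-19*I*√2 + 361) = 1/(361 - 19*I*√2)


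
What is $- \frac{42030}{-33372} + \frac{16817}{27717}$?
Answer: $\frac{31965971}{17129106} \approx 1.8662$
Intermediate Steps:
$- \frac{42030}{-33372} + \frac{16817}{27717} = \left(-42030\right) \left(- \frac{1}{33372}\right) + 16817 \cdot \frac{1}{27717} = \frac{2335}{1854} + \frac{16817}{27717} = \frac{31965971}{17129106}$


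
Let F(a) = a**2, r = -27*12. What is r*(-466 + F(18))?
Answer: 46008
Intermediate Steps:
r = -324
r*(-466 + F(18)) = -324*(-466 + 18**2) = -324*(-466 + 324) = -324*(-142) = 46008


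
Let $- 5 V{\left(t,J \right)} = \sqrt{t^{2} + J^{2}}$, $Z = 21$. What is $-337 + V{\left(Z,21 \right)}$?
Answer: $-337 - \frac{21 \sqrt{2}}{5} \approx -342.94$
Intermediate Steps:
$V{\left(t,J \right)} = - \frac{\sqrt{J^{2} + t^{2}}}{5}$ ($V{\left(t,J \right)} = - \frac{\sqrt{t^{2} + J^{2}}}{5} = - \frac{\sqrt{J^{2} + t^{2}}}{5}$)
$-337 + V{\left(Z,21 \right)} = -337 - \frac{\sqrt{21^{2} + 21^{2}}}{5} = -337 - \frac{\sqrt{441 + 441}}{5} = -337 - \frac{\sqrt{882}}{5} = -337 - \frac{21 \sqrt{2}}{5}$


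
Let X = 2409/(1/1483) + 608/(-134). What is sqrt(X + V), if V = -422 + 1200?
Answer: sqrt(16040635557)/67 ≈ 1890.3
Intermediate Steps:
X = 239360345/67 (X = 2409/(1/1483) + 608*(-1/134) = 2409*1483 - 304/67 = 3572547 - 304/67 = 239360345/67 ≈ 3.5725e+6)
V = 778
sqrt(X + V) = sqrt(239360345/67 + 778) = sqrt(239412471/67) = sqrt(16040635557)/67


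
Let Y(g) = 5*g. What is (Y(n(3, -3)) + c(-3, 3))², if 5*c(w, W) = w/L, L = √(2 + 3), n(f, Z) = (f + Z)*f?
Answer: 9/125 ≈ 0.072000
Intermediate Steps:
n(f, Z) = f*(Z + f) (n(f, Z) = (Z + f)*f = f*(Z + f))
L = √5 ≈ 2.2361
c(w, W) = w*√5/25 (c(w, W) = (w/(√5))/5 = (w*(√5/5))/5 = (w*√5/5)/5 = w*√5/25)
(Y(n(3, -3)) + c(-3, 3))² = (5*(3*(-3 + 3)) + (1/25)*(-3)*√5)² = (5*(3*0) - 3*√5/25)² = (5*0 - 3*√5/25)² = (0 - 3*√5/25)² = (-3*√5/25)² = 9/125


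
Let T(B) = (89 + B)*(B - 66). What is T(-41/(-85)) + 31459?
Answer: 184933461/7225 ≈ 25596.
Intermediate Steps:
T(B) = (-66 + B)*(89 + B) (T(B) = (89 + B)*(-66 + B) = (-66 + B)*(89 + B))
T(-41/(-85)) + 31459 = (-5874 + (-41/(-85))**2 + 23*(-41/(-85))) + 31459 = (-5874 + (-41*(-1/85))**2 + 23*(-41*(-1/85))) + 31459 = (-5874 + (41/85)**2 + 23*(41/85)) + 31459 = (-5874 + 1681/7225 + 943/85) + 31459 = -42357814/7225 + 31459 = 184933461/7225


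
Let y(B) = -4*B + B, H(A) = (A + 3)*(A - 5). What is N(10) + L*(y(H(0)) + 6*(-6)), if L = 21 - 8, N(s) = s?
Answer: 127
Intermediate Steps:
H(A) = (-5 + A)*(3 + A) (H(A) = (3 + A)*(-5 + A) = (-5 + A)*(3 + A))
L = 13
y(B) = -3*B
N(10) + L*(y(H(0)) + 6*(-6)) = 10 + 13*(-3*(-15 + 0² - 2*0) + 6*(-6)) = 10 + 13*(-3*(-15 + 0 + 0) - 36) = 10 + 13*(-3*(-15) - 36) = 10 + 13*(45 - 36) = 10 + 13*9 = 10 + 117 = 127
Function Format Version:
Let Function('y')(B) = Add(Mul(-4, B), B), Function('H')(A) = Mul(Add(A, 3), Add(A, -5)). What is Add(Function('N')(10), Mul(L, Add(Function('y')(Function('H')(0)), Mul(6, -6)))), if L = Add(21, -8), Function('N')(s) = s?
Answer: 127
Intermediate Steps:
Function('H')(A) = Mul(Add(-5, A), Add(3, A)) (Function('H')(A) = Mul(Add(3, A), Add(-5, A)) = Mul(Add(-5, A), Add(3, A)))
L = 13
Function('y')(B) = Mul(-3, B)
Add(Function('N')(10), Mul(L, Add(Function('y')(Function('H')(0)), Mul(6, -6)))) = Add(10, Mul(13, Add(Mul(-3, Add(-15, Pow(0, 2), Mul(-2, 0))), Mul(6, -6)))) = Add(10, Mul(13, Add(Mul(-3, Add(-15, 0, 0)), -36))) = Add(10, Mul(13, Add(Mul(-3, -15), -36))) = Add(10, Mul(13, Add(45, -36))) = Add(10, Mul(13, 9)) = Add(10, 117) = 127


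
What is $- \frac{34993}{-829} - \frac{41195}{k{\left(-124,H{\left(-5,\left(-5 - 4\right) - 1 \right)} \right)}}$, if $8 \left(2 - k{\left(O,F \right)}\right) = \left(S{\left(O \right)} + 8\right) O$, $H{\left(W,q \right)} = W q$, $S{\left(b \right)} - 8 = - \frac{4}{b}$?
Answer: $- \frac{50769817}{415329} \approx -122.24$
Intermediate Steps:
$S{\left(b \right)} = 8 - \frac{4}{b}$
$k{\left(O,F \right)} = 2 - \frac{O \left(16 - \frac{4}{O}\right)}{8}$ ($k{\left(O,F \right)} = 2 - \frac{\left(\left(8 - \frac{4}{O}\right) + 8\right) O}{8} = 2 - \frac{\left(16 - \frac{4}{O}\right) O}{8} = 2 - \frac{O \left(16 - \frac{4}{O}\right)}{8}$)
$- \frac{34993}{-829} - \frac{41195}{k{\left(-124,H{\left(-5,\left(-5 - 4\right) - 1 \right)} \right)}} = - \frac{34993}{-829} - \frac{41195}{\frac{5}{2} - -248} = \left(-34993\right) \left(- \frac{1}{829}\right) - \frac{41195}{\frac{5}{2} + 248} = \frac{34993}{829} - \frac{41195}{\frac{501}{2}} = \frac{34993}{829} - \frac{82390}{501} = - \frac{50769817}{415329}$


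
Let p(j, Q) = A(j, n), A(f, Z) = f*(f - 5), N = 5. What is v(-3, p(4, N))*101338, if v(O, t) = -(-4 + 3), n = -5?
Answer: 101338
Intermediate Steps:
A(f, Z) = f*(-5 + f)
p(j, Q) = j*(-5 + j)
v(O, t) = 1 (v(O, t) = -1*(-1) = 1)
v(-3, p(4, N))*101338 = 1*101338 = 101338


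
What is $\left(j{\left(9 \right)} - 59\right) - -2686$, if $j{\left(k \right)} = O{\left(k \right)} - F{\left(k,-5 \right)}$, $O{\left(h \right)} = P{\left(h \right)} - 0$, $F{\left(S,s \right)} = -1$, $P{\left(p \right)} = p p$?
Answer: $2709$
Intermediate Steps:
$P{\left(p \right)} = p^{2}$
$O{\left(h \right)} = h^{2}$ ($O{\left(h \right)} = h^{2} - 0 = h^{2} + 0 = h^{2}$)
$j{\left(k \right)} = 1 + k^{2}$ ($j{\left(k \right)} = k^{2} - -1 = k^{2} + 1 = 1 + k^{2}$)
$\left(j{\left(9 \right)} - 59\right) - -2686 = \left(\left(1 + 9^{2}\right) - 59\right) - -2686 = \left(\left(1 + 81\right) - 59\right) + 2686 = \left(82 - 59\right) + 2686 = 23 + 2686 = 2709$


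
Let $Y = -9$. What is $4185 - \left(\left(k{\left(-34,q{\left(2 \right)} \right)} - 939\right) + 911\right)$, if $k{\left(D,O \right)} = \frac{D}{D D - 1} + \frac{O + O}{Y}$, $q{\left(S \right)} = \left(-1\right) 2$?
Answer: $\frac{14596607}{3465} \approx 4212.6$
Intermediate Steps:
$q{\left(S \right)} = -2$
$k{\left(D,O \right)} = - \frac{2 O}{9} + \frac{D}{-1 + D^{2}}$ ($k{\left(D,O \right)} = \frac{D}{D D - 1} + \frac{O + O}{-9} = \frac{D}{D^{2} - 1} + 2 O \left(- \frac{1}{9}\right) = \frac{D}{-1 + D^{2}} - \frac{2 O}{9} = - \frac{2 O}{9} + \frac{D}{-1 + D^{2}}$)
$4185 - \left(\left(k{\left(-34,q{\left(2 \right)} \right)} - 939\right) + 911\right) = 4185 - \left(\left(\frac{2 \left(-2\right) + 9 \left(-34\right) - - 4 \left(-34\right)^{2}}{9 \left(-1 + \left(-34\right)^{2}\right)} - 939\right) + 911\right) = 4185 - \left(\left(\frac{-4 - 306 - \left(-4\right) 1156}{9 \left(-1 + 1156\right)} - 939\right) + 911\right) = 4185 - \left(\left(\frac{-4 - 306 + 4624}{9 \cdot 1155} - 939\right) + 911\right) = 4185 - \left(\left(\frac{1}{9} \cdot \frac{1}{1155} \cdot 4314 - 939\right) + 911\right) = 4185 - \left(\left(\frac{1438}{3465} - 939\right) + 911\right) = 4185 - \left(- \frac{3252197}{3465} + 911\right) = 4185 - - \frac{95582}{3465} = 4185 + \frac{95582}{3465} = \frac{14596607}{3465}$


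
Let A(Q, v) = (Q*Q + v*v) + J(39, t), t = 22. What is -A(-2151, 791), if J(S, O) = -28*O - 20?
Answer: -5251846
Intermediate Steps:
J(S, O) = -20 - 28*O
A(Q, v) = -636 + Q² + v² (A(Q, v) = (Q*Q + v*v) + (-20 - 28*22) = (Q² + v²) + (-20 - 616) = (Q² + v²) - 636 = -636 + Q² + v²)
-A(-2151, 791) = -(-636 + (-2151)² + 791²) = -(-636 + 4626801 + 625681) = -1*5251846 = -5251846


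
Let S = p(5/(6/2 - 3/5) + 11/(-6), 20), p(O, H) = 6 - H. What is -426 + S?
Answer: -440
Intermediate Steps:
S = -14 (S = 6 - 1*20 = 6 - 20 = -14)
-426 + S = -426 - 14 = -440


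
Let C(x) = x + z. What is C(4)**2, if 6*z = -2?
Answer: 121/9 ≈ 13.444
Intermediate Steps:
z = -1/3 (z = (1/6)*(-2) = -1/3 ≈ -0.33333)
C(x) = -1/3 + x (C(x) = x - 1/3 = -1/3 + x)
C(4)**2 = (-1/3 + 4)**2 = (11/3)**2 = 121/9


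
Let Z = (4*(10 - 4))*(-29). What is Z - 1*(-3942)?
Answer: 3246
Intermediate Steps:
Z = -696 (Z = (4*6)*(-29) = 24*(-29) = -696)
Z - 1*(-3942) = -696 - 1*(-3942) = -696 + 3942 = 3246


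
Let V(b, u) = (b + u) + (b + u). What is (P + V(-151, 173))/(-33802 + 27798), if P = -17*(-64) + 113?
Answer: -1245/6004 ≈ -0.20736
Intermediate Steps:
P = 1201 (P = 1088 + 113 = 1201)
V(b, u) = 2*b + 2*u
(P + V(-151, 173))/(-33802 + 27798) = (1201 + (2*(-151) + 2*173))/(-33802 + 27798) = (1201 + (-302 + 346))/(-6004) = (1201 + 44)*(-1/6004) = 1245*(-1/6004) = -1245/6004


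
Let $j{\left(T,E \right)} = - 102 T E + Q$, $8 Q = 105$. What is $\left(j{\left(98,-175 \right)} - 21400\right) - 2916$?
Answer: $\frac{13799977}{8} \approx 1.725 \cdot 10^{6}$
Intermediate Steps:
$Q = \frac{105}{8}$ ($Q = \frac{1}{8} \cdot 105 = \frac{105}{8} \approx 13.125$)
$j{\left(T,E \right)} = \frac{105}{8} - 102 E T$ ($j{\left(T,E \right)} = - 102 T E + \frac{105}{8} = - 102 E T + \frac{105}{8} = \frac{105}{8} - 102 E T$)
$\left(j{\left(98,-175 \right)} - 21400\right) - 2916 = \left(\left(\frac{105}{8} - \left(-17850\right) 98\right) - 21400\right) - 2916 = \left(\left(\frac{105}{8} + 1749300\right) - 21400\right) - 2916 = \left(\frac{13994505}{8} - 21400\right) - 2916 = \frac{13823305}{8} - 2916 = \frac{13799977}{8}$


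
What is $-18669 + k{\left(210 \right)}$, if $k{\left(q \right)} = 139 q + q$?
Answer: $10731$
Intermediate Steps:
$k{\left(q \right)} = 140 q$
$-18669 + k{\left(210 \right)} = -18669 + 140 \cdot 210 = -18669 + 29400 = 10731$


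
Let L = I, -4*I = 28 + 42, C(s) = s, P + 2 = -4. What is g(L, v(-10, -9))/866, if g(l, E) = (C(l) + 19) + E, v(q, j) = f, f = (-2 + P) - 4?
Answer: -21/1732 ≈ -0.012125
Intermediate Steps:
P = -6 (P = -2 - 4 = -6)
f = -12 (f = (-2 - 6) - 4 = -8 - 4 = -12)
v(q, j) = -12
I = -35/2 (I = -(28 + 42)/4 = -1/4*70 = -35/2 ≈ -17.500)
L = -35/2 ≈ -17.500
g(l, E) = 19 + E + l (g(l, E) = (l + 19) + E = (19 + l) + E = 19 + E + l)
g(L, v(-10, -9))/866 = (19 - 12 - 35/2)/866 = -21/2*1/866 = -21/1732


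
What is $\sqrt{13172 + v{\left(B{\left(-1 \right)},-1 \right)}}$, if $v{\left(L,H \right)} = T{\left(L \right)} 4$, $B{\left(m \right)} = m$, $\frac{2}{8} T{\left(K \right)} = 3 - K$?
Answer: $2 \sqrt{3309} \approx 115.05$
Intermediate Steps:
$T{\left(K \right)} = 12 - 4 K$ ($T{\left(K \right)} = 4 \left(3 - K\right) = 12 - 4 K$)
$v{\left(L,H \right)} = 48 - 16 L$ ($v{\left(L,H \right)} = \left(12 - 4 L\right) 4 = 48 - 16 L$)
$\sqrt{13172 + v{\left(B{\left(-1 \right)},-1 \right)}} = \sqrt{13172 + \left(48 - -16\right)} = \sqrt{13172 + \left(48 + 16\right)} = \sqrt{13172 + 64} = \sqrt{13236} = 2 \sqrt{3309}$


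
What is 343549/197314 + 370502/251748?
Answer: 19949125660/6209175609 ≈ 3.2128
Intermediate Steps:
343549/197314 + 370502/251748 = 343549*(1/197314) + 370502*(1/251748) = 343549/197314 + 185251/125874 = 19949125660/6209175609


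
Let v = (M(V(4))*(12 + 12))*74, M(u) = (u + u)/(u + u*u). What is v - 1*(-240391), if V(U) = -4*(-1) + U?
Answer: 722357/3 ≈ 2.4079e+5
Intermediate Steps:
V(U) = 4 + U
M(u) = 2*u/(u + u²) (M(u) = (2*u)/(u + u²) = 2*u/(u + u²))
v = 1184/3 (v = ((2/(1 + (4 + 4)))*(12 + 12))*74 = ((2/(1 + 8))*24)*74 = ((2/9)*24)*74 = (16/3)*74 = 1184/3 ≈ 394.67)
v - 1*(-240391) = 1184/3 - 1*(-240391) = 1184/3 + 240391 = 722357/3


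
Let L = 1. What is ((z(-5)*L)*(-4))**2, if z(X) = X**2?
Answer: 10000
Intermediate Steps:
((z(-5)*L)*(-4))**2 = (((-5)**2*1)*(-4))**2 = ((25*1)*(-4))**2 = (25*(-4))**2 = (-100)**2 = 10000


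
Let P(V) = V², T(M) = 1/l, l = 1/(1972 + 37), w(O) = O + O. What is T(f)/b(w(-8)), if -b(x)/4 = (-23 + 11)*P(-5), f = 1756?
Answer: 2009/1200 ≈ 1.6742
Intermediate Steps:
w(O) = 2*O
l = 1/2009 ≈ 0.00049776
T(M) = 2009 (T(M) = 1/(1/2009) = 2009)
b(x) = 1200 (b(x) = -4*(-23 + 11)*(-5)² = -(-48)*25 = -4*(-300) = 1200)
T(f)/b(w(-8)) = 2009/1200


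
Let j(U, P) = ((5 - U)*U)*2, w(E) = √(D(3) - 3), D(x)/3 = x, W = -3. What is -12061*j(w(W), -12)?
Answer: 144732 - 120610*√6 ≈ -1.5070e+5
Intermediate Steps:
D(x) = 3*x
w(E) = √6 (w(E) = √(3*3 - 3) = √(9 - 3) = √6)
j(U, P) = 2*U*(5 - U) (j(U, P) = (U*(5 - U))*2 = 2*U*(5 - U))
-12061*j(w(W), -12) = -24122*√6*(5 - √6)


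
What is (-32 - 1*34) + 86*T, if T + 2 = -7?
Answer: -840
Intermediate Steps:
T = -9 (T = -2 - 7 = -9)
(-32 - 1*34) + 86*T = (-32 - 1*34) + 86*(-9) = (-32 - 34) - 774 = -66 - 774 = -840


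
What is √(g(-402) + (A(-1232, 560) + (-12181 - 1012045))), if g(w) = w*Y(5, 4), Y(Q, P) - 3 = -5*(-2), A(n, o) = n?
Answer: 2*I*√257671 ≈ 1015.2*I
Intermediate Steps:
Y(Q, P) = 13 (Y(Q, P) = 3 - 5*(-2) = 3 + 10 = 13)
g(w) = 13*w (g(w) = w*13 = 13*w)
√(g(-402) + (A(-1232, 560) + (-12181 - 1012045))) = √(13*(-402) + (-1232 + (-12181 - 1012045))) = √(-5226 + (-1232 - 1024226)) = √(-5226 - 1025458) = √(-1030684) = 2*I*√257671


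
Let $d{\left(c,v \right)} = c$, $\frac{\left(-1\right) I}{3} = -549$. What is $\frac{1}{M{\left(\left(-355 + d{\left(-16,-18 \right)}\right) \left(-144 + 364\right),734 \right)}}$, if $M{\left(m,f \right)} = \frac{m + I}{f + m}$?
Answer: $\frac{80886}{79973} \approx 1.0114$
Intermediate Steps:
$I = 1647$ ($I = \left(-3\right) \left(-549\right) = 1647$)
$M{\left(m,f \right)} = \frac{1647 + m}{f + m}$ ($M{\left(m,f \right)} = \frac{m + 1647}{f + m} = \frac{1647 + m}{f + m}$)
$\frac{1}{M{\left(\left(-355 + d{\left(-16,-18 \right)}\right) \left(-144 + 364\right),734 \right)}} = \frac{1}{\frac{1}{734 + \left(-355 - 16\right) \left(-144 + 364\right)} \left(1647 + \left(-355 - 16\right) \left(-144 + 364\right)\right)} = \frac{1}{\frac{1}{734 - 81620} \left(1647 - 81620\right)} = \frac{1}{\frac{1}{-80886} \left(-79973\right)} = \frac{1}{\left(- \frac{1}{80886}\right) \left(-79973\right)} = \frac{1}{\frac{79973}{80886}} = \frac{80886}{79973}$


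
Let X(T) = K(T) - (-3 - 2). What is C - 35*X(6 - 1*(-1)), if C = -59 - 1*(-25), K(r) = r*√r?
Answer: -209 - 245*√7 ≈ -857.21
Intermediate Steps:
K(r) = r^(3/2)
C = -34 (C = -59 + 25 = -34)
X(T) = 5 + T^(3/2) (X(T) = T^(3/2) - (-3 - 2) = T^(3/2) - 1*(-5) = T^(3/2) + 5 = 5 + T^(3/2))
C - 35*X(6 - 1*(-1)) = -34 - 35*(5 + (6 - 1*(-1))^(3/2)) = -34 - 35*(5 + (6 + 1)^(3/2)) = -34 - 35*(5 + 7^(3/2)) = -34 - 35*(5 + 7*√7) = -34 + (-175 - 245*√7) = -209 - 245*√7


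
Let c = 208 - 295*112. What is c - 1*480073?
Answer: -512905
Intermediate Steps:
c = -32832 (c = 208 - 33040 = -32832)
c - 1*480073 = -32832 - 1*480073 = -32832 - 480073 = -512905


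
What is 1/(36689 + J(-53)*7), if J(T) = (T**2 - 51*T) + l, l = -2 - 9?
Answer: 1/75196 ≈ 1.3299e-5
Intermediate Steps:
l = -11
J(T) = -11 + T**2 - 51*T (J(T) = (T**2 - 51*T) - 11 = -11 + T**2 - 51*T)
1/(36689 + J(-53)*7) = 1/(36689 + (-11 + (-53)**2 - 51*(-53))*7) = 1/(36689 + (-11 + 2809 + 2703)*7) = 1/(36689 + 5501*7) = 1/(36689 + 38507) = 1/75196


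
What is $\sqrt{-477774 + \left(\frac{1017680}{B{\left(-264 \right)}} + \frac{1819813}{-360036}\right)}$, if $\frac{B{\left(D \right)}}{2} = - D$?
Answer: $\frac{i \sqrt{207322428420395057}}{660066} \approx 689.82 i$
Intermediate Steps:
$B{\left(D \right)} = - 2 D$ ($B{\left(D \right)} = 2 \left(- D\right) = - 2 D$)
$\sqrt{-477774 + \left(\frac{1017680}{B{\left(-264 \right)}} + \frac{1819813}{-360036}\right)} = \sqrt{-477774 + \left(\frac{1017680}{\left(-2\right) \left(-264\right)} + \frac{1819813}{-360036}\right)} = \sqrt{-477774 + \left(\frac{1017680}{528} + 1819813 \left(- \frac{1}{360036}\right)\right)} = \sqrt{-477774 + \left(1017680 \cdot \frac{1}{528} - \frac{1819813}{360036}\right)} = \sqrt{-477774 + \left(\frac{63605}{33} - \frac{1819813}{360036}\right)} = \sqrt{-477774 + \frac{7613345317}{3960396}} = \sqrt{- \frac{1884560893187}{3960396}} = \frac{i \sqrt{207322428420395057}}{660066}$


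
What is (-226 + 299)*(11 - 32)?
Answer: -1533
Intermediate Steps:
(-226 + 299)*(11 - 32) = 73*(-21) = -1533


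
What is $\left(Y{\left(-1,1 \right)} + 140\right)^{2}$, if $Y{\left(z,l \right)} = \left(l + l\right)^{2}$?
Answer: $20736$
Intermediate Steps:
$Y{\left(z,l \right)} = 4 l^{2}$ ($Y{\left(z,l \right)} = \left(2 l\right)^{2} = 4 l^{2}$)
$\left(Y{\left(-1,1 \right)} + 140\right)^{2} = \left(4 \cdot 1^{2} + 140\right)^{2} = \left(4 \cdot 1 + 140\right)^{2} = \left(4 + 140\right)^{2} = 144^{2} = 20736$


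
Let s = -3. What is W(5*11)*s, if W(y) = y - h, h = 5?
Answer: -150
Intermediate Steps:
W(y) = -5 + y (W(y) = y - 1*5 = y - 5 = -5 + y)
W(5*11)*s = (-5 + 5*11)*(-3) = (-5 + 55)*(-3) = 50*(-3) = -150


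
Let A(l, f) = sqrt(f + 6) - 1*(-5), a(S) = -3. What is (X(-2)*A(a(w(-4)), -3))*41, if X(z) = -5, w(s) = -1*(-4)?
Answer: -1025 - 205*sqrt(3) ≈ -1380.1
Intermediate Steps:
w(s) = 4
A(l, f) = 5 + sqrt(6 + f) (A(l, f) = sqrt(6 + f) + 5 = 5 + sqrt(6 + f))
(X(-2)*A(a(w(-4)), -3))*41 = -5*(5 + sqrt(6 - 3))*41 = -5*(5 + sqrt(3))*41 = (-25 - 5*sqrt(3))*41 = -1025 - 205*sqrt(3)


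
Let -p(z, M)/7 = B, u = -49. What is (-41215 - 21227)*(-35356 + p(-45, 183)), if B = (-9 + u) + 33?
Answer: 2196772002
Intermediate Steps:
B = -25 (B = (-9 - 49) + 33 = -58 + 33 = -25)
p(z, M) = 175 (p(z, M) = -7*(-25) = 175)
(-41215 - 21227)*(-35356 + p(-45, 183)) = (-41215 - 21227)*(-35356 + 175) = -62442*(-35181) = 2196772002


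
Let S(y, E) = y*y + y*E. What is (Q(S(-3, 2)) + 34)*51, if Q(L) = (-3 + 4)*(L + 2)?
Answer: 1989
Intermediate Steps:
S(y, E) = y² + E*y
Q(L) = 2 + L (Q(L) = 1*(2 + L) = 2 + L)
(Q(S(-3, 2)) + 34)*51 = ((2 - 3*(2 - 3)) + 34)*51 = ((2 - 3*(-1)) + 34)*51 = ((2 + 3) + 34)*51 = (5 + 34)*51 = 39*51 = 1989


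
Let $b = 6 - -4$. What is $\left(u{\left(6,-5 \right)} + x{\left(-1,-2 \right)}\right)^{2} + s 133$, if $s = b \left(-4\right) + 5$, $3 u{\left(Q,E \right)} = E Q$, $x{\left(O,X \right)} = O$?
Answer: $-4534$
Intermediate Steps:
$b = 10$ ($b = 6 + 4 = 10$)
$u{\left(Q,E \right)} = \frac{E Q}{3}$
$s = -35$ ($s = 10 \left(-4\right) + 5 = -40 + 5 = -35$)
$\left(u{\left(6,-5 \right)} + x{\left(-1,-2 \right)}\right)^{2} + s 133 = \left(\frac{1}{3} \left(-5\right) 6 - 1\right)^{2} - 4655 = \left(-10 - 1\right)^{2} - 4655 = \left(-11\right)^{2} - 4655 = 121 - 4655 = -4534$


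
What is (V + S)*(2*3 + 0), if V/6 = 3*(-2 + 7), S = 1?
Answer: 546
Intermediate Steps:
V = 90 (V = 6*(3*(-2 + 7)) = 6*(3*5) = 6*15 = 90)
(V + S)*(2*3 + 0) = (90 + 1)*(2*3 + 0) = 91*(6 + 0) = 91*6 = 546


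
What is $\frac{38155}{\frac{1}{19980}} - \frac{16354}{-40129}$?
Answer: $\frac{30591817476454}{40129} \approx 7.6234 \cdot 10^{8}$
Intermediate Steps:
$\frac{38155}{\frac{1}{19980}} - \frac{16354}{-40129} = 38155 \frac{1}{\frac{1}{19980}} - - \frac{16354}{40129} = 38155 \cdot 19980 + \frac{16354}{40129} = 762336900 + \frac{16354}{40129} = \frac{30591817476454}{40129}$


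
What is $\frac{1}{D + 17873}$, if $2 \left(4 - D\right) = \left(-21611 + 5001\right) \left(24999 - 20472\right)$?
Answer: $\frac{1}{37614612} \approx 2.6585 \cdot 10^{-8}$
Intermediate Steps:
$D = 37596739$ ($D = 4 - \frac{\left(-21611 + 5001\right) \left(24999 - 20472\right)}{2} = 4 - \frac{\left(-16610\right) 4527}{2} = 4 - -37596735 = 4 + 37596735 = 37596739$)
$\frac{1}{D + 17873} = \frac{1}{37596739 + 17873} = \frac{1}{37614612}$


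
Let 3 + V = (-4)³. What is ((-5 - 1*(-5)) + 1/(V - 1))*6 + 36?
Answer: 1221/34 ≈ 35.912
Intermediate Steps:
V = -67 (V = -3 + (-4)³ = -3 - 64 = -67)
((-5 - 1*(-5)) + 1/(V - 1))*6 + 36 = ((-5 - 1*(-5)) + 1/(-67 - 1))*6 + 36 = ((-5 + 5) + 1/(-68))*6 + 36 = (0 - 1/68)*6 + 36 = -1/68*6 + 36 = -3/34 + 36 = 1221/34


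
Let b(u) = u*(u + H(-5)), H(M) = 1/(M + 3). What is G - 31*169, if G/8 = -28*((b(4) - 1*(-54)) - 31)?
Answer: -13527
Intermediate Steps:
H(M) = 1/(3 + M)
b(u) = u*(-1/2 + u) (b(u) = u*(u + 1/(3 - 5)) = u*(u + 1/(-2)) = u*(u - 1/2) = u*(-1/2 + u))
G = -8288 (G = 8*(-28*((4*(-1/2 + 4) - 1*(-54)) - 31)) = 8*(-28*((4*(7/2) + 54) - 31)) = 8*(-28*((14 + 54) - 31)) = 8*(-28*(68 - 31)) = 8*(-28*37) = 8*(-1036) = -8288)
G - 31*169 = -8288 - 31*169 = -8288 - 1*5239 = -8288 - 5239 = -13527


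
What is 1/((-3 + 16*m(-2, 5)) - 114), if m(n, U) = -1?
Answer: -1/133 ≈ -0.0075188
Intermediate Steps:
1/((-3 + 16*m(-2, 5)) - 114) = 1/((-3 + 16*(-1)) - 114) = 1/((-3 - 16) - 114) = 1/(-19 - 114) = 1/(-133) = -1/133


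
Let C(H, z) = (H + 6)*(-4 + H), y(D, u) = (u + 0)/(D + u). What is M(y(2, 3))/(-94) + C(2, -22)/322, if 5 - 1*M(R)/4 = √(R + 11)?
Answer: -1986/7567 + 2*√290/235 ≈ -0.11752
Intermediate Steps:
y(D, u) = u/(D + u)
M(R) = 20 - 4*√(11 + R) (M(R) = 20 - 4*√(R + 11) = 20 - 4*√(11 + R))
C(H, z) = (-4 + H)*(6 + H) (C(H, z) = (6 + H)*(-4 + H) = (-4 + H)*(6 + H))
M(y(2, 3))/(-94) + C(2, -22)/322 = (20 - 4*√(11 + 3/(2 + 3)))/(-94) + (-24 + 2² + 2*2)/322 = (20 - 4*√(11 + 3/5))*(-1/94) + (-24 + 4 + 4)*(1/322) = (20 - 4*√(11 + 3*(⅕)))*(-1/94) - 16*1/322 = (20 - 4*√(11 + ⅗))*(-1/94) - 8/161 = (20 - 4*√290/5)*(-1/94) - 8/161 = (-10/47 + 2*√290/235) - 8/161 = -1986/7567 + 2*√290/235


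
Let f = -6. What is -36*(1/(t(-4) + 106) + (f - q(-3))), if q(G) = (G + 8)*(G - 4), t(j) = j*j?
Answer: -63702/61 ≈ -1044.3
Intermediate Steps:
t(j) = j**2
q(G) = (-4 + G)*(8 + G) (q(G) = (8 + G)*(-4 + G) = (-4 + G)*(8 + G))
-36*(1/(t(-4) + 106) + (f - q(-3))) = -36*(1/((-4)**2 + 106) + (-6 - (-32 + (-3)**2 + 4*(-3)))) = -36*(1/(16 + 106) + (-6 - (-32 + 9 - 12))) = -36*(1/122 + (-6 - 1*(-35))) = -36*(1/122 + (-6 + 35)) = -36*(1/122 + 29) = -36*3539/122 = -63702/61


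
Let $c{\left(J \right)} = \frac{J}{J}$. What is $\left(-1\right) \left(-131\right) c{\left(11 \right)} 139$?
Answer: $18209$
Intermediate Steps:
$c{\left(J \right)} = 1$
$\left(-1\right) \left(-131\right) c{\left(11 \right)} 139 = \left(-1\right) \left(-131\right) 1 \cdot 139 = 131 \cdot 1 \cdot 139 = 131 \cdot 139 = 18209$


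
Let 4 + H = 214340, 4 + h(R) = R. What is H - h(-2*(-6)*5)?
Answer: 214280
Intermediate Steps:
h(R) = -4 + R
H = 214336 (H = -4 + 214340 = 214336)
H - h(-2*(-6)*5) = 214336 - (-4 - 2*(-6)*5) = 214336 - (-4 + 12*5) = 214336 - (-4 + 60) = 214336 - 1*56 = 214336 - 56 = 214280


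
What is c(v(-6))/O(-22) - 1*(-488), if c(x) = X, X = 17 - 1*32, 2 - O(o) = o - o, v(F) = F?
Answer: 961/2 ≈ 480.50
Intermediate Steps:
O(o) = 2 (O(o) = 2 - (o - o) = 2 - 1*0 = 2 + 0 = 2)
X = -15 (X = 17 - 32 = -15)
c(x) = -15
c(v(-6))/O(-22) - 1*(-488) = -15/2 - 1*(-488) = -15*1/2 + 488 = -15/2 + 488 = 961/2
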